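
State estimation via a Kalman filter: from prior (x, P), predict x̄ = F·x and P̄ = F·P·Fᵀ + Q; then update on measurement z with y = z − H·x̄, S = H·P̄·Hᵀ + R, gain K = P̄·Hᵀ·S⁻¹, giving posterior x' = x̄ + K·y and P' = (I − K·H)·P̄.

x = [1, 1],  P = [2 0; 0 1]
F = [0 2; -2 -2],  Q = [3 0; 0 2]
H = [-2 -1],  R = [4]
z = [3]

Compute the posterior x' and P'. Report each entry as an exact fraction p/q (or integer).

x' = [1, -23/5]
P' = [11/3 -6; -6 64/5]

x̄ = F·x = [2, -4]
P̄ = F·P·Fᵀ + Q = [7 -4; -4 14]
y = z − H·x̄ = [3]
S = H·P̄·Hᵀ + R = [30]
K = P̄·Hᵀ·S⁻¹ = [-1/3; -1/5]
x' = x̄ + K·y = [1, -23/5]
P' = (I − K·H)·P̄ = [11/3 -6; -6 64/5]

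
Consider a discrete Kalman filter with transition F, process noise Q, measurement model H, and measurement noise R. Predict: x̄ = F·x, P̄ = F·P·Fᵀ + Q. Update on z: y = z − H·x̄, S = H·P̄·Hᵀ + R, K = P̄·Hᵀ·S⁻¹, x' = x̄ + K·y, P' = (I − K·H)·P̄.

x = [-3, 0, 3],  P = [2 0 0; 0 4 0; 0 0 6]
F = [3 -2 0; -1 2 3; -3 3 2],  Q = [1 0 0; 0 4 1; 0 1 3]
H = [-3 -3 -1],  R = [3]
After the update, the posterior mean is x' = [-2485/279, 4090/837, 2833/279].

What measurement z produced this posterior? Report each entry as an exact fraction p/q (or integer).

z = [2]

x̄ = F·x = [-9, 12, 15]
P̄ = F·P·Fᵀ + Q = [35 -22 -42; -22 76 67; -42 67 81]
S = H·P̄·Hᵀ + R = [837]
K = P̄·Hᵀ·S⁻¹ = [1/279; -229/837; -52/279]
x' − x̄ = [26/279, -5954/837, -1352/279] = K·y
y = (KᵀK)⁻¹·Kᵀ·(x' − x̄) = [26]
z = y + H·x̄ = [26] + [-24] = [2]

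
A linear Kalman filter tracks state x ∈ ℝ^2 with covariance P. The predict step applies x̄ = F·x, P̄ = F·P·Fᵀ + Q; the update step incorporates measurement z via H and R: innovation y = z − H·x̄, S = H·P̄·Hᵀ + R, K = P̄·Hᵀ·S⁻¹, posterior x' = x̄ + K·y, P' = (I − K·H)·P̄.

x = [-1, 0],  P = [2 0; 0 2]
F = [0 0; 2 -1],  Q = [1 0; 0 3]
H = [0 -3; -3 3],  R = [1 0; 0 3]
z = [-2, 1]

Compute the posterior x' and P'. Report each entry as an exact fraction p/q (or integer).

x̄ = F·x = [0, -2]
P̄ = F·P·Fᵀ + Q = [1 0; 0 13]
y = z − H·x̄ = [-8, 7]
S = H·P̄·Hᵀ + R = [118 -117; -117 129]
K = P̄·Hᵀ·S⁻¹ = [-117/511 -118/511; -156/511 13/511]
x' = x̄ + K·y = [110/511, 317/511]
P' = (I − K·H)·P̄ = [157/511 39/511; 39/511 52/511]

x' = [110/511, 317/511]
P' = [157/511 39/511; 39/511 52/511]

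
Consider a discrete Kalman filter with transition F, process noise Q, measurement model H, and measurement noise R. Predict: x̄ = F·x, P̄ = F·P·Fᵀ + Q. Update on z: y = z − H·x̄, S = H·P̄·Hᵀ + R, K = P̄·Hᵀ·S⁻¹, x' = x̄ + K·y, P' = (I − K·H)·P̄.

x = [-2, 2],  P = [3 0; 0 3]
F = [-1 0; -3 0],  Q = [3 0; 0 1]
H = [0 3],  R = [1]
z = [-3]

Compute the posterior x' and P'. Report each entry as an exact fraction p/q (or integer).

x' = [-61/253, -246/253]
P' = [789/253 9/253; 9/253 28/253]

x̄ = F·x = [2, 6]
P̄ = F·P·Fᵀ + Q = [6 9; 9 28]
y = z − H·x̄ = [-21]
S = H·P̄·Hᵀ + R = [253]
K = P̄·Hᵀ·S⁻¹ = [27/253; 84/253]
x' = x̄ + K·y = [-61/253, -246/253]
P' = (I − K·H)·P̄ = [789/253 9/253; 9/253 28/253]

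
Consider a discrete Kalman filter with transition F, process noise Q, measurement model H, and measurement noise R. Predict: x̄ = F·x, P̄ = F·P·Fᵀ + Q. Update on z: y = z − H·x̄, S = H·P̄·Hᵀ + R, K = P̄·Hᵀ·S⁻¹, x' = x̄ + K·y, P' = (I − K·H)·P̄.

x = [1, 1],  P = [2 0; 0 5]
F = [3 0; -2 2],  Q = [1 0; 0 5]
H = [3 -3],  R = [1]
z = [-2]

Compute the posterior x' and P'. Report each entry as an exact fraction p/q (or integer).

x' = [1032/685, 297/137]
P' = [4366/685 867/137; 867/137 876/137]

x̄ = F·x = [3, 0]
P̄ = F·P·Fᵀ + Q = [19 -12; -12 33]
y = z − H·x̄ = [-11]
S = H·P̄·Hᵀ + R = [685]
K = P̄·Hᵀ·S⁻¹ = [93/685; -27/137]
x' = x̄ + K·y = [1032/685, 297/137]
P' = (I − K·H)·P̄ = [4366/685 867/137; 867/137 876/137]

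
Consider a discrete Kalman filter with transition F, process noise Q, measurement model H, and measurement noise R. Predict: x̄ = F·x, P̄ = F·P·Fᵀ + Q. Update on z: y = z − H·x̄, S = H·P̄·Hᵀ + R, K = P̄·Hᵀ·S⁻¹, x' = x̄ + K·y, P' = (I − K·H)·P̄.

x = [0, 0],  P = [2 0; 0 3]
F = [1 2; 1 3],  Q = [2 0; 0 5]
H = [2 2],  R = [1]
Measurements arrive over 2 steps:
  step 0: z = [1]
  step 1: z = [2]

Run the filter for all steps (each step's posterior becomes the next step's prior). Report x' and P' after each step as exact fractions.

step 0: x' = [72/361, 108/361], P' = [592/361 -556/361; -556/361 610/361]
step 1: x' = [18344/36461, 18440/36461], P' = [54674/36461 -51672/36461; -51672/36461 57695/36461]

step 0: x̄ = F·x = [0, 0]
step 0: P̄ = F·P·Fᵀ + Q = [16 20; 20 34]
step 0: y = z − H·x̄ = [1]
step 0: S = H·P̄·Hᵀ + R = [361]
step 0: K = P̄·Hᵀ·S⁻¹ = [72/361; 108/361]
step 0: x' = x̄ + K·y = [72/361, 108/361]
step 0: P' = (I − K·H)·P̄ = [592/361 -556/361; -556/361 610/361]
step 1: x̄ = F·x = [288/361, 396/361]
step 1: P̄ = F·P·Fᵀ + Q = [1530/361 1472/361; 1472/361 4551/361]
step 1: y = z − H·x̄ = [-34/19]
step 1: S = H·P̄·Hᵀ + R = [101]
step 1: K = P̄·Hᵀ·S⁻¹ = [316/1919; 634/1919]
step 1: x' = x̄ + K·y = [18344/36461, 18440/36461]
step 1: P' = (I − K·H)·P̄ = [54674/36461 -51672/36461; -51672/36461 57695/36461]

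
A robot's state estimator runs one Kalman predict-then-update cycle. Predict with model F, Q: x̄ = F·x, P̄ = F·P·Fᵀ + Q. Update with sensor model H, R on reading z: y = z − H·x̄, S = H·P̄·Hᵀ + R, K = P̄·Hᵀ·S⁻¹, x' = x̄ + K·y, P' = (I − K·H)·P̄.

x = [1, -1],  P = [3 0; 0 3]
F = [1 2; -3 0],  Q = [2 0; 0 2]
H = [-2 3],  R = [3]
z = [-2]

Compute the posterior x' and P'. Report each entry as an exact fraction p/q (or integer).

x' = [-149/88, -159/88]
P' = [3759/440 489/88; 489/88 347/88]

x̄ = F·x = [-1, -3]
P̄ = F·P·Fᵀ + Q = [17 -9; -9 29]
y = z − H·x̄ = [5]
S = H·P̄·Hᵀ + R = [440]
K = P̄·Hᵀ·S⁻¹ = [-61/440; 21/88]
x' = x̄ + K·y = [-149/88, -159/88]
P' = (I − K·H)·P̄ = [3759/440 489/88; 489/88 347/88]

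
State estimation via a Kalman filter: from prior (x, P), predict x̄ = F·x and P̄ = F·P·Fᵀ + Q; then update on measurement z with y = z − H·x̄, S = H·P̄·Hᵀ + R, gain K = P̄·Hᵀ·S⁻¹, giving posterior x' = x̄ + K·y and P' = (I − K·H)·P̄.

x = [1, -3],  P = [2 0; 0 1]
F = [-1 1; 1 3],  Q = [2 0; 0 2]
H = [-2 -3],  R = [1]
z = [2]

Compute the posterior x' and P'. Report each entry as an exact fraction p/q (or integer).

x̄ = F·x = [-4, -8]
P̄ = F·P·Fᵀ + Q = [5 1; 1 13]
y = z − H·x̄ = [-30]
S = H·P̄·Hᵀ + R = [150]
K = P̄·Hᵀ·S⁻¹ = [-13/150; -41/150]
x' = x̄ + K·y = [-7/5, 1/5]
P' = (I − K·H)·P̄ = [581/150 -383/150; -383/150 269/150]

x' = [-7/5, 1/5]
P' = [581/150 -383/150; -383/150 269/150]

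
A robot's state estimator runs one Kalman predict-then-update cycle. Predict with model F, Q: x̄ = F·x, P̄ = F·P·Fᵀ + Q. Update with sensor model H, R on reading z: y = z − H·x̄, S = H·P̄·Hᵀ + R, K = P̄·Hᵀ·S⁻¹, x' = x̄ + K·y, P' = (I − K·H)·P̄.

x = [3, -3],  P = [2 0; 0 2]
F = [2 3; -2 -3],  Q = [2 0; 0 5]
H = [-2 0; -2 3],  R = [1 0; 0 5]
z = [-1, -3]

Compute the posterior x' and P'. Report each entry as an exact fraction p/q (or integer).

x' = [1006/2045, -2617/4090]
P' = [467/2045 511/4090; 511/4090 4763/8180]

x̄ = F·x = [-3, 3]
P̄ = F·P·Fᵀ + Q = [28 -26; -26 31]
y = z − H·x̄ = [-7, -18]
S = H·P̄·Hᵀ + R = [113 268; 268 708]
K = P̄·Hᵀ·S⁻¹ = [-934/2045 -67/4090; -511/2045 2449/8180]
x' = x̄ + K·y = [1006/2045, -2617/4090]
P' = (I − K·H)·P̄ = [467/2045 511/4090; 511/4090 4763/8180]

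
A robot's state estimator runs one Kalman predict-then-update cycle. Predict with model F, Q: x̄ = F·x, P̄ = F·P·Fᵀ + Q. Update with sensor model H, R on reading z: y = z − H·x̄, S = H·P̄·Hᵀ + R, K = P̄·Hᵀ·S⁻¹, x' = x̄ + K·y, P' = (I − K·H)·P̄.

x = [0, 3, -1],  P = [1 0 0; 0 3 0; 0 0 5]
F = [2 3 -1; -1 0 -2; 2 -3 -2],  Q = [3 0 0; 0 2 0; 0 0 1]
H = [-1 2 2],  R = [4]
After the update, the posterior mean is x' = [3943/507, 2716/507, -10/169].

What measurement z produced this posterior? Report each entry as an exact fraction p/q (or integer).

z = [3]

x̄ = F·x = [10, 2, -7]
P̄ = F·P·Fᵀ + Q = [39 8 -13; 8 23 18; -13 18 52]
S = H·P̄·Hᵀ + R = [507]
K = P̄·Hᵀ·S⁻¹ = [-49/507; 74/507; 51/169]
x' − x̄ = [-1127/507, 1702/507, 1173/169] = K·y
y = (KᵀK)⁻¹·Kᵀ·(x' − x̄) = [23]
z = y + H·x̄ = [23] + [-20] = [3]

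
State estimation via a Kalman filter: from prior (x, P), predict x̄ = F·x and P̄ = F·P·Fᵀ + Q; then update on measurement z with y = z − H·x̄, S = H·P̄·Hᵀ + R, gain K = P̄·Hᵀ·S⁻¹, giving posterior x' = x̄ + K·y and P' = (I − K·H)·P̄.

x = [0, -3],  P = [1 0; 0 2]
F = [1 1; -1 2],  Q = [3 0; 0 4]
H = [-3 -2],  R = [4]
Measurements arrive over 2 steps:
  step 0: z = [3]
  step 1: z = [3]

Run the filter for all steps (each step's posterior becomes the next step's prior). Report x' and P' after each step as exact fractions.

step 0: x̄ = F·x = [-3, -6]
step 0: P̄ = F·P·Fᵀ + Q = [6 3; 3 13]
step 0: y = z − H·x̄ = [-18]
step 0: S = H·P̄·Hᵀ + R = [146]
step 0: K = P̄·Hᵀ·S⁻¹ = [-12/73; -35/146]
step 0: x' = x̄ + K·y = [-3/73, -123/73]
step 0: P' = (I − K·H)·P̄ = [150/73 -201/73; -201/73 673/146]
step 1: x̄ = F·x = [-126/73, -243/73]
step 1: P̄ = F·P·Fᵀ + Q = [607/146 322/73; 322/73 2592/73]
step 1: y = z − H·x̄ = [-645/73]
step 1: S = H·P̄·Hᵀ + R = [34511/146]
step 1: K = P̄·Hᵀ·S⁻¹ = [-3109/34511; -12300/34511]
step 1: x' = x̄ + K·y = [-32097/34511, -6201/34511]
step 1: P' = (I − K·H)·P̄ = [77276/34511 -109696/34511; -109696/34511 189144/34511]

step 0: x' = [-3/73, -123/73], P' = [150/73 -201/73; -201/73 673/146]
step 1: x' = [-32097/34511, -6201/34511], P' = [77276/34511 -109696/34511; -109696/34511 189144/34511]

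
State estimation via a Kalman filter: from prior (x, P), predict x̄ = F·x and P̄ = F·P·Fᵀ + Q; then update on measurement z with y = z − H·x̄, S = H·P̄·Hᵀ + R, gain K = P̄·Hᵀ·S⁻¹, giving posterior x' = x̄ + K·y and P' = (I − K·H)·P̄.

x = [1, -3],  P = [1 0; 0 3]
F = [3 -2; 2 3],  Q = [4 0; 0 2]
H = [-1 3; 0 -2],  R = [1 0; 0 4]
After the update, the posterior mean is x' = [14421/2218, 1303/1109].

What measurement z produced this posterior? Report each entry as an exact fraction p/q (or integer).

z = [-3, -3]

x̄ = F·x = [9, -7]
P̄ = F·P·Fᵀ + Q = [25 -12; -12 33]
S = H·P̄·Hᵀ + R = [395 -222; -222 136]
K = P̄·Hᵀ·S⁻¹ = [-742/1109 -2031/2218; 111/1109 -357/1109]
x' − x̄ = [-5541/2218, 9066/1109] = K·y
y = (KᵀK)⁻¹·Kᵀ·(x' − x̄) = [27, -17]
z = y + H·x̄ = [27, -17] + [-30, 14] = [-3, -3]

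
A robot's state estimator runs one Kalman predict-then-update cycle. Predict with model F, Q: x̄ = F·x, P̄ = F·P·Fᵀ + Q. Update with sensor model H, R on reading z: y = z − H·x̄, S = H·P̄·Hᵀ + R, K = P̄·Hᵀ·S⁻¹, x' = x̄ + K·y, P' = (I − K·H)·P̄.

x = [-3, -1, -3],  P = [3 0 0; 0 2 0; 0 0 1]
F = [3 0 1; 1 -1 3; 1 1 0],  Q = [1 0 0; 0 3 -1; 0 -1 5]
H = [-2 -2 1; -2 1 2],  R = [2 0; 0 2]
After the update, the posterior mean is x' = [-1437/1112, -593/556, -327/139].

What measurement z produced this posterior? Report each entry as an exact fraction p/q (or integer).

z = [2, -3]

x̄ = F·x = [-12, -11, -4]
P̄ = F·P·Fᵀ + Q = [29 12 9; 12 17 0; 9 0 10]
S = H·P̄·Hᵀ + R = [256 72; 72 55]
K = P̄·Hᵀ·S⁻¹ = [-1999/8896 -239/1112; -1343/4448 149/556; -73/1112 17/139]
x' − x̄ = [11907/1112, 5523/556, 229/139] = K·y
y = (KᵀK)⁻¹·Kᵀ·(x' − x̄) = [-40, -8]
z = y + H·x̄ = [-40, -8] + [42, 5] = [2, -3]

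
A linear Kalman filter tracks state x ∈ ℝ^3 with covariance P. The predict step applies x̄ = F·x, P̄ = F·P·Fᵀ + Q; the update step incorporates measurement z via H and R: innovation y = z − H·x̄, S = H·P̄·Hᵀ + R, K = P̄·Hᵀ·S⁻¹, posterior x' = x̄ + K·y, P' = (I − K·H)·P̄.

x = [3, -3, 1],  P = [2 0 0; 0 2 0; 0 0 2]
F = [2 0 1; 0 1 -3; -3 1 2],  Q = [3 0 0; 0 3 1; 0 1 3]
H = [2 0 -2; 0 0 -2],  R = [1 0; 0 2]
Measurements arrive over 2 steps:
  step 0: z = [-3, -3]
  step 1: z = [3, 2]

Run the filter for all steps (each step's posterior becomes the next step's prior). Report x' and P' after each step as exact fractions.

step 0: x' = [383/3015, -2139/335, 4637/3015], P' = [2047/3015 -246/335 1348/3015; -246/335 4987/335 -189/335; 1348/3015 -189/335 1387/3015]
step 1: x' = [258953/491809, -4148718/491809, -1473404/1475427], P' = [319642/491809 84384/491809 629185/1475427; 84384/491809 3689573/491809 122239/491809; 629185/1475427 122239/491809 1970047/4426281]

step 0: x̄ = F·x = [7, -6, -10]
step 0: P̄ = F·P·Fᵀ + Q = [13 -6 -8; -6 23 -9; -8 -9 31]
step 0: y = z − H·x̄ = [-37, -23]
step 0: S = H·P̄·Hᵀ + R = [241 156; 156 126]
step 0: K = P̄·Hᵀ·S⁻¹ = [466/1005 -1348/3015; -114/335 189/335; -26/1005 -1387/3015]
step 0: x' = x̄ + K·y = [383/3015, -2139/335, 4637/3015]
step 0: P' = (I − K·H)·P̄ = [2047/3015 -246/335 1348/3015; -246/335 4987/335 -189/335; 1348/3015 -189/335 1387/3015]
step 1: x̄ = F·x = [1801/1005, -11054/1005, -11126/3015]
step 1: P̄ = F·P·Fᵀ + Q = [2668/335 -2042/335 -4763/1005; -2042/335 8513/335 20017/1005; -4763/1005 20017/1005 68203/3015]
step 1: y = z − H·x̄ = [-24013/3015, -16222/3015]
step 1: S = H·P̄·Hᵀ + R = [486187/3015 329968/3015; 329968/3015 278842/3015]
step 1: K = P̄·Hᵀ·S⁻¹ = [659482/1475427 -629185/1475427; -75710/491809 -122239/491809; -164984/4426281 -1970047/4426281]
step 1: x' = x̄ + K·y = [258953/491809, -4148718/491809, -1473404/1475427]
step 1: P' = (I − K·H)·P̄ = [319642/491809 84384/491809 629185/1475427; 84384/491809 3689573/491809 122239/491809; 629185/1475427 122239/491809 1970047/4426281]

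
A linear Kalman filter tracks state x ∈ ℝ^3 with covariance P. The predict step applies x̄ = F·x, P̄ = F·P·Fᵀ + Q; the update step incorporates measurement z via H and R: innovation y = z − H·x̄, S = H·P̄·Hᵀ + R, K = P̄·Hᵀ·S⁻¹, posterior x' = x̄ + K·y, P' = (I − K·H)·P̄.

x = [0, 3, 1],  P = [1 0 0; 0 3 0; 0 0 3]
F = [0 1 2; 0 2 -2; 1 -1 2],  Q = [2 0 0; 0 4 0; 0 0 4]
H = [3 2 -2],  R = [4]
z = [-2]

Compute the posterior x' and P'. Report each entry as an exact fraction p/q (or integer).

x̄ = F·x = [5, 4, -1]
P̄ = F·P·Fᵀ + Q = [17 -6 9; -6 28 -18; 9 -18 20]
y = z − H·x̄ = [-27]
S = H·P̄·Hᵀ + R = [313]
K = P̄·Hᵀ·S⁻¹ = [21/313; 74/313; -49/313]
x' = x̄ + K·y = [998/313, -746/313, 1010/313]
P' = (I − K·H)·P̄ = [4880/313 -3432/313 3846/313; -3432/313 3288/313 -2008/313; 3846/313 -2008/313 3859/313]

x' = [998/313, -746/313, 1010/313]
P' = [4880/313 -3432/313 3846/313; -3432/313 3288/313 -2008/313; 3846/313 -2008/313 3859/313]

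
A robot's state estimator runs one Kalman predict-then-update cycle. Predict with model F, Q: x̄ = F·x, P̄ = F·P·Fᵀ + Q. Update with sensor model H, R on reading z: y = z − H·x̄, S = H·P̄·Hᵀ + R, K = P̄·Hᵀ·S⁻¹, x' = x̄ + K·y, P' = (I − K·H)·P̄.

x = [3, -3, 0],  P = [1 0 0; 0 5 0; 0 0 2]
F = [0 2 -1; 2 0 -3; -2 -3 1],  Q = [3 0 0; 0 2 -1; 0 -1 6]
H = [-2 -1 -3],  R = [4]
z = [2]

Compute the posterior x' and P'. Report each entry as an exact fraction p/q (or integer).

x̄ = F·x = [-6, 6, 3]
P̄ = F·P·Fᵀ + Q = [25 6 -32; 6 24 -11; -32 -11 57]
y = z − H·x̄ = [5]
S = H·P̄·Hᵀ + R = [215]
K = P̄·Hᵀ·S⁻¹ = [8/43; -3/215; -96/215]
x' = x̄ + K·y = [-218/43, 255/43, 33/43]
P' = (I − K·H)·P̄ = [755/43 282/43 -608/43; 282/43 5151/215 -2653/215; -608/43 -2653/215 3039/215]

x' = [-218/43, 255/43, 33/43]
P' = [755/43 282/43 -608/43; 282/43 5151/215 -2653/215; -608/43 -2653/215 3039/215]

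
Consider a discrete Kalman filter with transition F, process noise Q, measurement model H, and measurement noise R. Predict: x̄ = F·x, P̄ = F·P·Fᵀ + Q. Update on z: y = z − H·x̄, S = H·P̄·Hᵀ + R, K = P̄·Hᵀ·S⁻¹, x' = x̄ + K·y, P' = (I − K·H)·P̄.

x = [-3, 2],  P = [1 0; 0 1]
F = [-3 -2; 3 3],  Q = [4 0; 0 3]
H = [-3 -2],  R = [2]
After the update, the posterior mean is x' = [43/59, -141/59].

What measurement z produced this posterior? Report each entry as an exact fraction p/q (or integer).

z = [3]

x̄ = F·x = [5, -3]
P̄ = F·P·Fᵀ + Q = [17 -15; -15 21]
S = H·P̄·Hᵀ + R = [59]
K = P̄·Hᵀ·S⁻¹ = [-21/59; 3/59]
x' − x̄ = [-252/59, 36/59] = K·y
y = (KᵀK)⁻¹·Kᵀ·(x' − x̄) = [12]
z = y + H·x̄ = [12] + [-9] = [3]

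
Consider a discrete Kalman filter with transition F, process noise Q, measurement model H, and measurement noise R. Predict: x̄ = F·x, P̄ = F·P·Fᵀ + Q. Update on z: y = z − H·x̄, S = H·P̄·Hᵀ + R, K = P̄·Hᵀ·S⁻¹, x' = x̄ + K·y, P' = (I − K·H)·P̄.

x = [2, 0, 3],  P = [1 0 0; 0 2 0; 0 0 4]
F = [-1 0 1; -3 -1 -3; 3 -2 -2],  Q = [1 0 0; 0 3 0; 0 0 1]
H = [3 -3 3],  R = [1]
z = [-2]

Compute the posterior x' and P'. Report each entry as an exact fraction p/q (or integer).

x̄ = F·x = [1, -15, 0]
P̄ = F·P·Fᵀ + Q = [6 -9 -11; -9 50 19; -11 19 34]
y = z − H·x̄ = [-50]
S = H·P̄·Hᵀ + R = [433]
K = P̄·Hᵀ·S⁻¹ = [12/433; -120/433; 12/433]
x' = x̄ + K·y = [-167/433, -495/433, -600/433]
P' = (I − K·H)·P̄ = [2454/433 -2457/433 -4907/433; -2457/433 7250/433 9667/433; -4907/433 9667/433 14578/433]

x' = [-167/433, -495/433, -600/433]
P' = [2454/433 -2457/433 -4907/433; -2457/433 7250/433 9667/433; -4907/433 9667/433 14578/433]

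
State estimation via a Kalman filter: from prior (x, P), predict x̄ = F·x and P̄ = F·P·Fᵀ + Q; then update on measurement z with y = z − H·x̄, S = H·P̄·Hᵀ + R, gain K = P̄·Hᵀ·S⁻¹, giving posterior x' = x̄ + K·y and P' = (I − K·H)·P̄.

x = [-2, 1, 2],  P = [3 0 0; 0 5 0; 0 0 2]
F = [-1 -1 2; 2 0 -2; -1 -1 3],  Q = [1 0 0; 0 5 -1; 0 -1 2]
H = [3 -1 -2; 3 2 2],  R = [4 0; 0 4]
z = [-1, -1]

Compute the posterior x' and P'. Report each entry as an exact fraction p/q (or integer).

x̄ = F·x = [5, -8, 7]
P̄ = F·P·Fᵀ + Q = [17 -14 20; -14 25 -19; 20 -19 28]
y = z − H·x̄ = [-10, -14]
S = H·P̄·Hᵀ + R = [62 63; 63 289]
K = P̄·Hᵀ·S⁻¹ = [88/377 63/377; -6491/13949 -33/13949; 1733/13949 3387/13949]
x' = x̄ + K·y = [123/377, -46220/13949, 32895/13949]
P' = (I − K·H)·P̄ = [240/377 -836/377 602/377; -836/377 159496/13949 -113164/13949; 602/377 -113164/13949 86527/13949]

x' = [123/377, -46220/13949, 32895/13949]
P' = [240/377 -836/377 602/377; -836/377 159496/13949 -113164/13949; 602/377 -113164/13949 86527/13949]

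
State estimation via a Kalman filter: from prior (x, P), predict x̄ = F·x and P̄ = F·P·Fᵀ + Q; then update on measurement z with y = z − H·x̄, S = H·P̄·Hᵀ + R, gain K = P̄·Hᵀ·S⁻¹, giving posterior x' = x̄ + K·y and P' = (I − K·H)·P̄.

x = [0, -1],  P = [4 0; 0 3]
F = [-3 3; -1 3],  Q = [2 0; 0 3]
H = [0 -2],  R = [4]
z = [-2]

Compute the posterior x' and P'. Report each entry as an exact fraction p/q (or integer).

x' = [51/35, 31/35]
P' = [754/35 39/35; 39/35 34/35]

x̄ = F·x = [-3, -3]
P̄ = F·P·Fᵀ + Q = [65 39; 39 34]
y = z − H·x̄ = [-8]
S = H·P̄·Hᵀ + R = [140]
K = P̄·Hᵀ·S⁻¹ = [-39/70; -17/35]
x' = x̄ + K·y = [51/35, 31/35]
P' = (I − K·H)·P̄ = [754/35 39/35; 39/35 34/35]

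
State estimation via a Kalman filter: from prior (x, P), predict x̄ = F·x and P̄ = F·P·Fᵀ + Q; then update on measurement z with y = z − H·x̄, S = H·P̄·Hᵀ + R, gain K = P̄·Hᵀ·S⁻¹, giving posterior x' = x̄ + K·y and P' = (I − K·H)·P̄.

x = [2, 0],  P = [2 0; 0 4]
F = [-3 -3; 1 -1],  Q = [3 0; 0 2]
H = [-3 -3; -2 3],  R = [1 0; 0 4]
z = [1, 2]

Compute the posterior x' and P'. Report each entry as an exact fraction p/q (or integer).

x̄ = F·x = [-6, 2]
P̄ = F·P·Fᵀ + Q = [57 6; 6 8]
y = z − H·x̄ = [-11, -16]
S = H·P̄·Hᵀ + R = [694 252; 252 232]
K = P̄·Hᵀ·S⁻¹ = [-2457/12188 -4749/24376; -399/3047 591/3047]
x' = x̄ + K·y = [-8109/12188, 1027/3047]
P' = (I − K·H)·P̄ = [2391/12188 -393/3047; -393/3047 526/3047]

x' = [-8109/12188, 1027/3047]
P' = [2391/12188 -393/3047; -393/3047 526/3047]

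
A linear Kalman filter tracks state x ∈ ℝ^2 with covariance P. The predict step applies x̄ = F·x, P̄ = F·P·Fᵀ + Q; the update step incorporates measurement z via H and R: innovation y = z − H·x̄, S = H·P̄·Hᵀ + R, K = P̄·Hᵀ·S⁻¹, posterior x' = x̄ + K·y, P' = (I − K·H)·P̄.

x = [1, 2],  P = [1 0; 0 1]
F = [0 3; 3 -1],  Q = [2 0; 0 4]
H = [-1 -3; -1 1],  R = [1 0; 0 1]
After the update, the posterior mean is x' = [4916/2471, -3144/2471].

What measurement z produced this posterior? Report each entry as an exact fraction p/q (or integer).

z = [2, -3]

x̄ = F·x = [6, 1]
P̄ = F·P·Fᵀ + Q = [11 -3; -3 14]
S = H·P̄·Hᵀ + R = [120 -37; -37 32]
K = P̄·Hᵀ·S⁻¹ = [-582/2471 -1754/2471; -619/2471 597/2471]
x' − x̄ = [-9910/2471, -5615/2471] = K·y
y = (KᵀK)⁻¹·Kᵀ·(x' − x̄) = [11, 2]
z = y + H·x̄ = [11, 2] + [-9, -5] = [2, -3]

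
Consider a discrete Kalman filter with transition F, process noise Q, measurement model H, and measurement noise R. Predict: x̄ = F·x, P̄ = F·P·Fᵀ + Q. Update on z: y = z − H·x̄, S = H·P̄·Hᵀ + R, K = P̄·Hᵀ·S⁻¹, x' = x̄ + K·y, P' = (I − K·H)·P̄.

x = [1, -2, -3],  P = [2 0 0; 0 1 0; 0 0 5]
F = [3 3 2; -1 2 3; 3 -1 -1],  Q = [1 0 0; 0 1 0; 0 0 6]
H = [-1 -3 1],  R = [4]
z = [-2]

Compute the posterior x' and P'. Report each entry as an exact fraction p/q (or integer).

x̄ = F·x = [-9, -14, 8]
P̄ = F·P·Fᵀ + Q = [48 30 5; 30 52 -23; 5 -23 30]
y = z − H·x̄ = [-61]
S = H·P̄·Hᵀ + R = [858]
K = P̄·Hᵀ·S⁻¹ = [-133/858; -19/78; 47/429]
x' = x̄ + K·y = [391/858, 67/78, 565/429]
P' = (I − K·H)·P̄ = [23495/858 -187/78 8396/429; -187/78 85/78 -4/39; 8396/429 -4/39 8452/429]

x' = [391/858, 67/78, 565/429]
P' = [23495/858 -187/78 8396/429; -187/78 85/78 -4/39; 8396/429 -4/39 8452/429]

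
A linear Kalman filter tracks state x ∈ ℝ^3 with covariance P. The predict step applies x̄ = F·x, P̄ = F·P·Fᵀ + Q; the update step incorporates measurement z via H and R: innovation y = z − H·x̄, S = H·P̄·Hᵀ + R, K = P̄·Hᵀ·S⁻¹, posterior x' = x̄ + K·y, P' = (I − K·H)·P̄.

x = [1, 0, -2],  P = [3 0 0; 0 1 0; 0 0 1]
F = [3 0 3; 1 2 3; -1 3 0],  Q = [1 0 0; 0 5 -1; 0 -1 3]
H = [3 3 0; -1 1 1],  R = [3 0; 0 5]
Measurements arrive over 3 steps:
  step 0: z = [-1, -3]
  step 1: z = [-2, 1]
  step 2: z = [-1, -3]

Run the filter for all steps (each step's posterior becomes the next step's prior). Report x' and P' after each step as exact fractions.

step 0: x̄ = F·x = [-3, -5, -1]
step 0: P̄ = F·P·Fᵀ + Q = [37 18 -9; 18 21 2; -9 2 15]
step 0: y = z − H·x̄ = [23, 0]
step 0: S = H·P̄·Hᵀ + R = [849 -69; -69 64]
step 0: K = P̄·Hᵀ·S⁻¹ = [2876/16525 -4129/16525; 2611/16525 4106/16525; 6/661 275/661]
step 0: x' = x̄ + K·y = [16573/16525, -22572/16525, -523/661]
step 0: P' = (I − K·H)·P̄ = [21273/16525 -18397/16525 761/661; -18397/16525 21008/16525 -755/661; 761/661 -755/661 2891/661]
step 1: x̄ = F·x = [10494/16525, -67796/16525, -84289/16525]
step 1: P̄ = F·P·Fᵀ + Q = [1200907/16525 718962/16525 -456342/16525; 718962/16525 652467/16525 -157097/16525; -456342/16525 -157097/16525 370302/16525]
step 1: y = z − H·x̄ = [138856/16525, 179104/16525]
step 1: S = H·P̄·Hᵀ + R = [29671257/16525 -3485637/16525; -3485637/16525 1466867/16525]
step 1: K = P̄·Hᵀ·S⁻¹ = [52224403/316430887 -78308174/316430887; 106016163/632861774 155454469/632861774; -3688376/316430887 135669431/316430887]
step 1: x' = x̄ + K·y = [-208956718/316430887, -10347936/316430887, -174575395/316430887]
step 1: P' = (I − K·H)·P̄ = [347139998/316430887 -294915595/316430887 250514723/316430887; -294915595/316430887 695847353/632861774 -254203099/316430887; 250514723/316430887 -254203099/316430887 1183064977/316430887]
step 2: x̄ = F·x = [-1150596339/316430887, -753378775/316430887, 177912910/316430887]
step 2: P̄ = F·P·Fᵀ + Q = [18597540676/316430887 11400469299/316430887 -6735032409/316430887; 11400469299/316430887 11241562702/316430887 -1910316481/316430887; -6735032409/316430887 -1910316481/316430887 12394478635/632861774]
step 2: y = z − H·x̄ = [5395494455/316430887, -1524423135/316430887]
step 2: S = H·P̄·Hᵀ + R = [474709670445/316430887 -48003980592/316430887; -48003980592/316430887 48933980777/632861774]
step 2: K = P̄·Hᵀ·S⁻¹ = [3229955710041/19615309743617 -4832298457940/19615309743617; 3292169544239/19615309743617 4800295804212/19615309743617; -222227102838/19615309743617 8400349913315/19615309743617]
step 2: x' = x̄ + K·y = [7029566960616/19615309743617, -13691955058150/19615309743617, -33229676513935/19615309743617]
step 2: P' = (I − K·H)·P̄ = [21476115770121/19615309743617 -18246160060080/19615309743617 15560783540501/19615309743617; -18246160060080/19615309743617 21538329604319/19615309743617 -15783010643339/19615309743617; 15560783540501/19615309743617 -15783010643339/19615309743617 73345543750415/19615309743617]

step 0: x' = [16573/16525, -22572/16525, -523/661], P' = [21273/16525 -18397/16525 761/661; -18397/16525 21008/16525 -755/661; 761/661 -755/661 2891/661]
step 1: x' = [-208956718/316430887, -10347936/316430887, -174575395/316430887], P' = [347139998/316430887 -294915595/316430887 250514723/316430887; -294915595/316430887 695847353/632861774 -254203099/316430887; 250514723/316430887 -254203099/316430887 1183064977/316430887]
step 2: x' = [7029566960616/19615309743617, -13691955058150/19615309743617, -33229676513935/19615309743617], P' = [21476115770121/19615309743617 -18246160060080/19615309743617 15560783540501/19615309743617; -18246160060080/19615309743617 21538329604319/19615309743617 -15783010643339/19615309743617; 15560783540501/19615309743617 -15783010643339/19615309743617 73345543750415/19615309743617]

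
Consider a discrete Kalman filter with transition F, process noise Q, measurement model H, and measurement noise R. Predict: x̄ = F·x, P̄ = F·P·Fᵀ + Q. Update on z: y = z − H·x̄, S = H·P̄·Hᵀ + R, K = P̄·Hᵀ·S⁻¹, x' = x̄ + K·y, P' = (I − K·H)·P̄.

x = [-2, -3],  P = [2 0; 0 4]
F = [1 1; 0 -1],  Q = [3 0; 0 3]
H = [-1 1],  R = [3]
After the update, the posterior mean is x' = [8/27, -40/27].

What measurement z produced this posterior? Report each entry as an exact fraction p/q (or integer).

x̄ = F·x = [-5, 3]
P̄ = F·P·Fᵀ + Q = [9 -4; -4 7]
S = H·P̄·Hᵀ + R = [27]
K = P̄·Hᵀ·S⁻¹ = [-13/27; 11/27]
x' − x̄ = [143/27, -121/27] = K·y
y = (KᵀK)⁻¹·Kᵀ·(x' − x̄) = [-11]
z = y + H·x̄ = [-11] + [8] = [-3]

z = [-3]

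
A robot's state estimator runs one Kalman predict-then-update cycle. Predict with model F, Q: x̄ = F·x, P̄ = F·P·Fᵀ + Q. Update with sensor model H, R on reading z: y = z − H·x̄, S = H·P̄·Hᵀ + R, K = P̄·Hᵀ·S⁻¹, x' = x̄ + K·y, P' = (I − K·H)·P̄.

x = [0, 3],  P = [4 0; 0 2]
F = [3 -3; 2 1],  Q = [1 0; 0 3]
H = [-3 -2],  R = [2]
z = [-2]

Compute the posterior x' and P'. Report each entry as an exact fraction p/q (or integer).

x' = [-2550/797, 4599/797]
P' = [3434/797 -4950/797; -4950/797 7521/797]

x̄ = F·x = [-9, 3]
P̄ = F·P·Fᵀ + Q = [55 18; 18 21]
y = z − H·x̄ = [-23]
S = H·P̄·Hᵀ + R = [797]
K = P̄·Hᵀ·S⁻¹ = [-201/797; -96/797]
x' = x̄ + K·y = [-2550/797, 4599/797]
P' = (I − K·H)·P̄ = [3434/797 -4950/797; -4950/797 7521/797]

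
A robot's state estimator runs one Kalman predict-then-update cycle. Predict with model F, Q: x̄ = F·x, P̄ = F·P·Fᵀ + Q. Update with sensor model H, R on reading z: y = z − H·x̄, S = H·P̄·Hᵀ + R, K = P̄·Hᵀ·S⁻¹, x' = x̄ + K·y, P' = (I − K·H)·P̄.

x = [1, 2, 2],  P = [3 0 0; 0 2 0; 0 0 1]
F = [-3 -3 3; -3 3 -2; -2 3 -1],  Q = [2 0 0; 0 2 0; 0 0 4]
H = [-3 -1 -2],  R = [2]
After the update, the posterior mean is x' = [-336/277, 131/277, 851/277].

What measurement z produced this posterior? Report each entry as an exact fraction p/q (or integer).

z = [-3]

x̄ = F·x = [-3, -1, 2]
P̄ = F·P·Fᵀ + Q = [56 3 -3; 3 51 38; -3 38 35]
S = H·P̄·Hᵀ + R = [831]
K = P̄·Hᵀ·S⁻¹ = [-55/277; -136/831; -33/277]
x' − x̄ = [495/277, 408/277, 297/277] = K·y
y = (KᵀK)⁻¹·Kᵀ·(x' − x̄) = [-9]
z = y + H·x̄ = [-9] + [6] = [-3]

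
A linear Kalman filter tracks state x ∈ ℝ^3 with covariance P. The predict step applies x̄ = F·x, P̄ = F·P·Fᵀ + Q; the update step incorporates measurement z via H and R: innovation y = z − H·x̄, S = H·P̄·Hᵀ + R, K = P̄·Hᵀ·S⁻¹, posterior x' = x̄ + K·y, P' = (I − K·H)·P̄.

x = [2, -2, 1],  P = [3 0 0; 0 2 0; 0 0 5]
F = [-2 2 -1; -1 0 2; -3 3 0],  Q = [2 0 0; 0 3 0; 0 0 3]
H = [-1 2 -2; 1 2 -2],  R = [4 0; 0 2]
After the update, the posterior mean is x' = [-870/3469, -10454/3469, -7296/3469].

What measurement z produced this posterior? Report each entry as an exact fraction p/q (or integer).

z = [-2, -2]

x̄ = F·x = [-9, 0, -12]
P̄ = F·P·Fᵀ + Q = [27 -4 30; -4 26 9; 30 9 48]
S = H·P̄·Hᵀ + R = [391 197; 197 117]
K = P̄·Hᵀ·S⁻¹ = [-1519/3469 1342/3469; -732/3469 2122/3469; -1590/3469 1254/3469]
x' − x̄ = [30351/3469, -10454/3469, 34332/3469] = K·y
y = (KᵀK)⁻¹·Kᵀ·(x' − x̄) = [-35, -17]
z = y + H·x̄ = [-35, -17] + [33, 15] = [-2, -2]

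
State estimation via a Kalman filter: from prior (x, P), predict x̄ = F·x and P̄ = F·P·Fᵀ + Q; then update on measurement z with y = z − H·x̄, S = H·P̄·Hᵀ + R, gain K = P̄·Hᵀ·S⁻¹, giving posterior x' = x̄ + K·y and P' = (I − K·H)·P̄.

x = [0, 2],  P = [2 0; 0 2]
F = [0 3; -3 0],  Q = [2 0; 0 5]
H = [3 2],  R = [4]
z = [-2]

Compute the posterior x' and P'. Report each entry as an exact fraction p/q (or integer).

x̄ = F·x = [6, 0]
P̄ = F·P·Fᵀ + Q = [20 0; 0 23]
y = z − H·x̄ = [-20]
S = H·P̄·Hᵀ + R = [276]
K = P̄·Hᵀ·S⁻¹ = [5/23; 1/6]
x' = x̄ + K·y = [38/23, -10/3]
P' = (I − K·H)·P̄ = [160/23 -10; -10 46/3]

x' = [38/23, -10/3]
P' = [160/23 -10; -10 46/3]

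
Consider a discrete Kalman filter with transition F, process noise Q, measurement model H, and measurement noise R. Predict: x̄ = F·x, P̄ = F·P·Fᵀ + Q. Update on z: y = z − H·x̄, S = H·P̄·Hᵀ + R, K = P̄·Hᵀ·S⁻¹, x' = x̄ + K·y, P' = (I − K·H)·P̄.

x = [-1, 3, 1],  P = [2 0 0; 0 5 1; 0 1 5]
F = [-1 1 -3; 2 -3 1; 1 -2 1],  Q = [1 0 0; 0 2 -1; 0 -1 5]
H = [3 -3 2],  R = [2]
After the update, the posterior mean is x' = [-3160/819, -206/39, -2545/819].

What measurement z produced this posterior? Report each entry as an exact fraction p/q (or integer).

x̄ = F·x = [1, -10, -6]
P̄ = F·P·Fᵀ + Q = [47 -24 -20; -24 54 33; -20 33 28]
S = H·P̄·Hᵀ + R = [819]
K = P̄·Hᵀ·S⁻¹ = [173/819; -8/39; -103/819]
x' − x̄ = [-3979/819, 184/39, 2369/819] = K·y
y = (KᵀK)⁻¹·Kᵀ·(x' − x̄) = [-23]
z = y + H·x̄ = [-23] + [21] = [-2]

z = [-2]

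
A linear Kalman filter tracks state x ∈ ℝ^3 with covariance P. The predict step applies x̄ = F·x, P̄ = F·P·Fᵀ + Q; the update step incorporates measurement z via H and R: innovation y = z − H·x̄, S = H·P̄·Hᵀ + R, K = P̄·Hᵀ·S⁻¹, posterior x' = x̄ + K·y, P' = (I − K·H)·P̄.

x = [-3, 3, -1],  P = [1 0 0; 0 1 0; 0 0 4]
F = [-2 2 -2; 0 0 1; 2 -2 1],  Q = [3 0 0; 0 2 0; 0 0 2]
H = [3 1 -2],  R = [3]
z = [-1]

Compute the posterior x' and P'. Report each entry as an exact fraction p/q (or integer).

x̄ = F·x = [14, -1, -13]
P̄ = F·P·Fᵀ + Q = [27 -8 -16; -8 6 4; -16 4 14]
y = z − H·x̄ = [-68]
S = H·P̄·Hᵀ + R = [436]
K = P̄·Hᵀ·S⁻¹ = [105/436; -13/218; -18/109]
x' = x̄ + K·y = [-259/109, 333/109, -193/109]
P' = (I − K·H)·P̄ = [747/436 -379/218 146/109; -379/218 485/109 -32/109; 146/109 -32/109 230/109]

x' = [-259/109, 333/109, -193/109]
P' = [747/436 -379/218 146/109; -379/218 485/109 -32/109; 146/109 -32/109 230/109]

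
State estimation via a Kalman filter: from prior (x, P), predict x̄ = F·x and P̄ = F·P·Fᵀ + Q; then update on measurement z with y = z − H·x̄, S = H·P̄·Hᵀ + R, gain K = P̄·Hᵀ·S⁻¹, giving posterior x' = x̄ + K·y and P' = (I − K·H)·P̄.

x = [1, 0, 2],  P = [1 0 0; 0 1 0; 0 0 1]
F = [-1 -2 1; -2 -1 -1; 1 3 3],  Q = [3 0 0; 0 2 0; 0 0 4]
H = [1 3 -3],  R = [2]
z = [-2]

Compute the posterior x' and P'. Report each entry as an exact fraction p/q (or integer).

x̄ = F·x = [1, -4, 7]
P̄ = F·P·Fᵀ + Q = [9 3 -4; 3 8 -8; -4 -8 23]
y = z − H·x̄ = [30]
S = H·P̄·Hᵀ + R = [476]
K = P̄·Hᵀ·S⁻¹ = [15/238; 3/28; -97/476]
x' = x̄ + K·y = [344/119, -11/14, 211/238]
P' = (I − K·H)·P̄ = [846/119 -3/14 503/238; -3/14 71/28 67/28; 503/238 67/28 1539/476]

x' = [344/119, -11/14, 211/238]
P' = [846/119 -3/14 503/238; -3/14 71/28 67/28; 503/238 67/28 1539/476]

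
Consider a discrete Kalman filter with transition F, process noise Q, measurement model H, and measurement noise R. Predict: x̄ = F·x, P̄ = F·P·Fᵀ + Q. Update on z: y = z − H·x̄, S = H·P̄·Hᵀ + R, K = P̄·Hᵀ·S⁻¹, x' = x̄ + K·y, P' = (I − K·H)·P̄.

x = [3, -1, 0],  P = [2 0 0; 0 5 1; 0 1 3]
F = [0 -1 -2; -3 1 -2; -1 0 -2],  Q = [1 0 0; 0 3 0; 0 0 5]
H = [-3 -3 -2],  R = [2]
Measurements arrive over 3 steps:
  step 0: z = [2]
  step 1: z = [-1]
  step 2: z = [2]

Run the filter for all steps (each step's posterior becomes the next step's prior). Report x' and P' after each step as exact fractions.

step 0: x̄ = F·x = [1, -10, -3]
step 0: P̄ = F·P·Fᵀ + Q = [22 7 14; 7 34 16; 14 16 19]
step 0: y = z − H·x̄ = [-31]
step 0: S = H·P̄·Hᵀ + R = [1068]
step 0: K = P̄·Hᵀ·S⁻¹ = [-115/1068; -155/1068; -32/267]
step 0: x' = x̄ + K·y = [4633/1068, -5875/1068, 191/267]
step 0: P' = (I − K·H)·P̄ = [10271/1068 -10349/1068 58/267; -10349/1068 12287/1068 -688/267; 58/267 -688/267 977/267]
step 1: x̄ = F·x = [1449/356, -10651/534, -6161/1068]
step 1: P̄ = F·P·Fᵀ + Q = [5993/356 -4385/178 81/356; -4385/178 49862/267 32077/534; 81/356 32077/534 32171/1068]
step 1: y = z − H·x̄ = [-64255/1068]
step 1: S = H·P̄·Hᵀ + R = [2386847/1068]
step 1: K = P̄·Hᵀ·S⁻¹ = [24507/2386847; -647722/2386847; -257533/2386847]
step 1: x' = x̄ + K·y = [45528/13187, -47723/13187, 9531/13187]
step 1: P' = (I − K·H)·P̄ = [39618473/2386847 -43936537/2386847 6452589/2386847; -43936537/2386847 52910179/2386847 -12812741/2386847; 6452589/2386847 -12812741/2386847 9797761/2386847]
step 2: x̄ = F·x = [28661/13187, -203369/13187, -64590/13187]
step 2: P̄ = F·P·Fᵀ + Q = [43237106/2386847 -106813212/2386847 -17465797/2386847; -106813212/2386847 848129275/2386847 279229194/2386847; -17465797/2386847 279229194/2386847 116554108/2386847]
step 2: y = z − H·x̄ = [-626930/13187]
step 2: S = H·P̄·Hᵀ + R = [9711810503/2386847]
step 2: K = P̄·Hᵀ·S⁻¹ = [225659912/9711810503; -2782406577/9711810503; -1018398407/9711810503]
step 2: x' = x̄ + K·y = [10379709729/9711810503, -17495035631/9711810503, 847704020/9711810503]
step 2: P' = (I − K·H)·P̄ = [154592307042/9711810503 -171553539396/9711810503 25216188619/9711810503; -171553539396/9711810503 207421942468/9711810503 -51020198031/9711810503; 25216188619/9711810503 -51020198031/9711810503 39724412525/9711810503]

step 0: x' = [4633/1068, -5875/1068, 191/267], P' = [10271/1068 -10349/1068 58/267; -10349/1068 12287/1068 -688/267; 58/267 -688/267 977/267]
step 1: x' = [45528/13187, -47723/13187, 9531/13187], P' = [39618473/2386847 -43936537/2386847 6452589/2386847; -43936537/2386847 52910179/2386847 -12812741/2386847; 6452589/2386847 -12812741/2386847 9797761/2386847]
step 2: x' = [10379709729/9711810503, -17495035631/9711810503, 847704020/9711810503], P' = [154592307042/9711810503 -171553539396/9711810503 25216188619/9711810503; -171553539396/9711810503 207421942468/9711810503 -51020198031/9711810503; 25216188619/9711810503 -51020198031/9711810503 39724412525/9711810503]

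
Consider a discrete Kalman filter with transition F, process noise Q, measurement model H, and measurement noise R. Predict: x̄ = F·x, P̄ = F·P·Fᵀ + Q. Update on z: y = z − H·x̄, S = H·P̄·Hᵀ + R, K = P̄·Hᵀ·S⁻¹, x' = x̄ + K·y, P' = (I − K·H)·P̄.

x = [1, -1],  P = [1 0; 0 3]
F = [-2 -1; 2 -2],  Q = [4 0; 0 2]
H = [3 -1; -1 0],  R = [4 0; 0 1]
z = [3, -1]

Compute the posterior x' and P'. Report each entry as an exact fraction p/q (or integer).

x' = [439/347, 508/347]
P' = [238/347 590/347; 590/347 2594/347]

x̄ = F·x = [-1, 4]
P̄ = F·P·Fᵀ + Q = [11 2; 2 18]
y = z − H·x̄ = [10, -2]
S = H·P̄·Hᵀ + R = [109 -31; -31 12]
K = P̄·Hᵀ·S⁻¹ = [31/347 -238/347; -206/347 -590/347]
x' = x̄ + K·y = [439/347, 508/347]
P' = (I − K·H)·P̄ = [238/347 590/347; 590/347 2594/347]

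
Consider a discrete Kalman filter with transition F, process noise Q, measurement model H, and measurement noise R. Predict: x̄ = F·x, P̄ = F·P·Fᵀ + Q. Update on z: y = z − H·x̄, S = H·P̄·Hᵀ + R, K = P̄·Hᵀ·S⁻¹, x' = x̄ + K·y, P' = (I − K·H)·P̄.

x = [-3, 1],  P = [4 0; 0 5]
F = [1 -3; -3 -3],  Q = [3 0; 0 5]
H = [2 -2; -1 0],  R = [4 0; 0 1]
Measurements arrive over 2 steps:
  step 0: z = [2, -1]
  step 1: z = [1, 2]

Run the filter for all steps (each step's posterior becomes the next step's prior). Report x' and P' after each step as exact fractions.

step 0: x̄ = F·x = [-6, 6]
step 0: P̄ = F·P·Fᵀ + Q = [52 33; 33 86]
step 0: y = z − H·x̄ = [26, -7]
step 0: S = H·P̄·Hᵀ + R = [292 -38; -38 53]
step 0: K = P̄·Hᵀ·S⁻¹ = [19/7016 -3435/3508; -859/1754 -854/877]
step 0: x' = x̄ + K·y = [811/877, 73/877]
step 0: P' = (I − K·H)·P̄ = [3435/3508 854/877; 854/877 1713/877]
step 1: x̄ = F·x = [592/877, -2652/877]
step 1: P̄ = F·P·Fᵀ + Q = [55131/3508 71859/3508; 71859/3508 171611/3508]
step 1: y = z − H·x̄ = [-5611/877, 2346/877]
step 1: S = H·P̄·Hᵀ + R = [86532/877 8364/877; 8364/877 58639/3508]
step 1: K = P̄·Hᵀ·S⁻¹ = [-2788/455561 -426717/455561; -662386/1366683 -432293/455561]
step 1: x' = x̄ + K·y = [-816126/455561, -3364052/1366683]
step 1: P' = (I − K·H)·P̄ = [426717/455561 432293/455561; 432293/455561 2621651/1366683]

step 0: x' = [811/877, 73/877], P' = [3435/3508 854/877; 854/877 1713/877]
step 1: x' = [-816126/455561, -3364052/1366683], P' = [426717/455561 432293/455561; 432293/455561 2621651/1366683]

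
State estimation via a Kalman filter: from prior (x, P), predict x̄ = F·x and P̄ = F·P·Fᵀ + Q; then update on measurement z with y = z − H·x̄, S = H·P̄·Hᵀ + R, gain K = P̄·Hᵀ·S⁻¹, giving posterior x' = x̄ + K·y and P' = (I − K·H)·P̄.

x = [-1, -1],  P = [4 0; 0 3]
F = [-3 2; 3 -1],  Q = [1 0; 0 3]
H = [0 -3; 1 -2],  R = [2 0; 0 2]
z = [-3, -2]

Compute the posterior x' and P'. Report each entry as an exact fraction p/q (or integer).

x' = [-325/522, 201/232]
P' = [490/261 7/29; 7/29 21/116]

x̄ = F·x = [1, -2]
P̄ = F·P·Fᵀ + Q = [49 -42; -42 42]
y = z − H·x̄ = [-9, -7]
S = H·P̄·Hᵀ + R = [380 378; 378 387]
K = P̄·Hᵀ·S⁻¹ = [-21/58 182/261; -63/232 -7/116]
x' = x̄ + K·y = [-325/522, 201/232]
P' = (I − K·H)·P̄ = [490/261 7/29; 7/29 21/116]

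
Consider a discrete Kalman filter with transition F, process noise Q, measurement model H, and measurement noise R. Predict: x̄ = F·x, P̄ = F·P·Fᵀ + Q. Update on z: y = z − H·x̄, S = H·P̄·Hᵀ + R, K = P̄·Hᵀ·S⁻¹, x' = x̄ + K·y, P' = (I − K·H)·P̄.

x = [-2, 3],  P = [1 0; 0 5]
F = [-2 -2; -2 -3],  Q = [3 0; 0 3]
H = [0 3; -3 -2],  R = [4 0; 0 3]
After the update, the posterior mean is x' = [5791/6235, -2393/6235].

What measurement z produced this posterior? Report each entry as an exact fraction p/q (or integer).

x̄ = F·x = [-2, -5]
P̄ = F·P·Fᵀ + Q = [27 34; 34 52]
S = H·P̄·Hᵀ + R = [472 -618; -618 862]
K = P̄·Hᵀ·S⁻¹ = [-2079/12470 -1823/6235; 1791/6235 -206/6235]
x' − x̄ = [18261/6235, 28782/6235] = K·y
y = (KᵀK)⁻¹·Kᵀ·(x' − x̄) = [14, -18]
z = y + H·x̄ = [14, -18] + [-15, 16] = [-1, -2]

z = [-1, -2]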